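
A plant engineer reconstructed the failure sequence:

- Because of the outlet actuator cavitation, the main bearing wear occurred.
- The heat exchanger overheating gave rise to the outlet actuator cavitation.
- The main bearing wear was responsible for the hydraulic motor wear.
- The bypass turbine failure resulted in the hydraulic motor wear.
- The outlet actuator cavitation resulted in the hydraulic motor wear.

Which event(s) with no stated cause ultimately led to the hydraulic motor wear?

the bypass turbine failure, the heat exchanger overheating

Tracing upstream from the hydraulic motor wear: the hydraulic motor wear ← the outlet actuator cavitation ← the heat exchanger overheating.
A separate upstream branch: the hydraulic motor wear ← the bypass turbine failure.
Each of those chain origins has no stated cause.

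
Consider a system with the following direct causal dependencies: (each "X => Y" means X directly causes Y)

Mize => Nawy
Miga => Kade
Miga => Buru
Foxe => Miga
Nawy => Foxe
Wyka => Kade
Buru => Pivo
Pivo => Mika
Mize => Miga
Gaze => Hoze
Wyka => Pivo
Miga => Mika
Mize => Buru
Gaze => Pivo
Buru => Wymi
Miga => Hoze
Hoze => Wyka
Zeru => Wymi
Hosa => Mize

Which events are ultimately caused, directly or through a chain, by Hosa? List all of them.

Buru, Foxe, Hoze, Kade, Miga, Mika, Mize, Nawy, Pivo, Wyka, Wymi

Direct effects: Mize.
2 steps out: Nawy, Miga, Buru.
3 steps out: Foxe, Hoze, Kade, Pivo, Mika, Wymi.
4 steps out: Wyka.
Not reachable from it: Gaze, Zeru.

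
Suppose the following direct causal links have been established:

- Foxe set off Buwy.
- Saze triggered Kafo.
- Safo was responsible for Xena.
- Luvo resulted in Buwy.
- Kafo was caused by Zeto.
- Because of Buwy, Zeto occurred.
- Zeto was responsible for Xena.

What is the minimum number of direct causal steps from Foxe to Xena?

Shortest chain: Foxe → Buwy → Zeto → Xena.

3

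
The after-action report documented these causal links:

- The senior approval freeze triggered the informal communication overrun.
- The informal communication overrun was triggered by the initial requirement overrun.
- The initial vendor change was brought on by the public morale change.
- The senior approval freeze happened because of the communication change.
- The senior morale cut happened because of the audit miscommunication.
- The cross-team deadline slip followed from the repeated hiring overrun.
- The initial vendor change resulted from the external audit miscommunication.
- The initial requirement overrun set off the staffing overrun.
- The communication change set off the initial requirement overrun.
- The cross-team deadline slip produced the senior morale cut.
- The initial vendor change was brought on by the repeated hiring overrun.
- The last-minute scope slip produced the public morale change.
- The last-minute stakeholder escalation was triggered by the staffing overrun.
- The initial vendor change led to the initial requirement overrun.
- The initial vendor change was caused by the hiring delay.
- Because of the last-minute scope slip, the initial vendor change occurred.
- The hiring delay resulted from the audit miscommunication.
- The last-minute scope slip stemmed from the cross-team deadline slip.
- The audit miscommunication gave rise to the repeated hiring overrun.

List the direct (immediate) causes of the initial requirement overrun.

Upstream contributors include the audit miscommunication, the repeated hiring overrun, the external audit miscommunication, the cross-team deadline slip, the last-minute scope slip, the hiring delay, the public morale change, but only the communication change, the initial vendor change feed directly into the initial requirement overrun.

the communication change, the initial vendor change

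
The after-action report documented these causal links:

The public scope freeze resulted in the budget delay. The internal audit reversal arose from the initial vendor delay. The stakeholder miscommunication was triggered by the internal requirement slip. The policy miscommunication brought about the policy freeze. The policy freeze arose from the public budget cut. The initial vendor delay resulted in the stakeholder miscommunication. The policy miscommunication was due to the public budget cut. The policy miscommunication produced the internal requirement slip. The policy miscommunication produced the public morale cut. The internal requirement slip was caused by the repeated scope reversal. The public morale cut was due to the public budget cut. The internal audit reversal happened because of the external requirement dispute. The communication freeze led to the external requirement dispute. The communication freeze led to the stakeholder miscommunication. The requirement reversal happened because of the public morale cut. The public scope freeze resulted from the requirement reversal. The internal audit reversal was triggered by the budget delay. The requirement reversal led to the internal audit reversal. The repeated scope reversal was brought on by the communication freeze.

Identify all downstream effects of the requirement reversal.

Direct effects: the public scope freeze, the internal audit reversal.
2 steps out: the budget delay.
Not reachable from it: the public budget cut, the policy miscommunication, the policy freeze, the public morale cut, the communication freeze, the external requirement dispute, the repeated scope reversal, the internal requirement slip, the initial vendor delay, the stakeholder miscommunication.

the budget delay, the internal audit reversal, the public scope freeze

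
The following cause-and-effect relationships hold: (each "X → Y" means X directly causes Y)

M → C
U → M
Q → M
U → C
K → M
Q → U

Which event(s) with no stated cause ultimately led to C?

Tracing upstream from C: C ← U ← Q.
A separate upstream branch: C ← M ← K.
Each of those chain origins has no stated cause.

K, Q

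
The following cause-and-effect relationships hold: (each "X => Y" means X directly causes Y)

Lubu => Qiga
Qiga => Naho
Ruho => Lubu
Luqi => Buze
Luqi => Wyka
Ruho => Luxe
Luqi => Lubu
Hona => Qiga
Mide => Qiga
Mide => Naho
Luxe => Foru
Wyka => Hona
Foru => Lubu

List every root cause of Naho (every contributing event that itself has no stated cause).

Tracing upstream from Naho: Naho ← Qiga ← Lubu ← Luqi.
A separate upstream branch: Naho ← Qiga ← Lubu ← Ruho.
A separate upstream branch: Naho ← Mide.
Each of those chain origins has no stated cause.

Luqi, Mide, Ruho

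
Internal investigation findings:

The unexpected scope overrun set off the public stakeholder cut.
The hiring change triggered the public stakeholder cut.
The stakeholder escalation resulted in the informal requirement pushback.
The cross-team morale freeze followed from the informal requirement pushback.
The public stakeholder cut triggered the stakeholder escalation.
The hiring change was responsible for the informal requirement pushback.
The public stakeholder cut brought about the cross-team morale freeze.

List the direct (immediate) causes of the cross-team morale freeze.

the informal requirement pushback, the public stakeholder cut

Upstream contributors include the hiring change, the stakeholder escalation, the unexpected scope overrun, but only the informal requirement pushback, the public stakeholder cut feed directly into the cross-team morale freeze.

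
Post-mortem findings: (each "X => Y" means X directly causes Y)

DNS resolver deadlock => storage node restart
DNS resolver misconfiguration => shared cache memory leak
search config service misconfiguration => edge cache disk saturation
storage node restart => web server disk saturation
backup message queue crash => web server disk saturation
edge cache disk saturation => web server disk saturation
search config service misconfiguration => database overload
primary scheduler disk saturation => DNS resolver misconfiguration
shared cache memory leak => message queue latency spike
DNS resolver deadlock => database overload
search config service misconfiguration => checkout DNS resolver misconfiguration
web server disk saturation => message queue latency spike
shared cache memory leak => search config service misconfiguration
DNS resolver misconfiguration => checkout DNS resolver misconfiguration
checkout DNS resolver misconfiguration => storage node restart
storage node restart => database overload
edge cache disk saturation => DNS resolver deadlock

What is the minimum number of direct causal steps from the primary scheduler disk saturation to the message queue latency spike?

3

Shortest chain: the primary scheduler disk saturation → the DNS resolver misconfiguration → the shared cache memory leak → the message queue latency spike.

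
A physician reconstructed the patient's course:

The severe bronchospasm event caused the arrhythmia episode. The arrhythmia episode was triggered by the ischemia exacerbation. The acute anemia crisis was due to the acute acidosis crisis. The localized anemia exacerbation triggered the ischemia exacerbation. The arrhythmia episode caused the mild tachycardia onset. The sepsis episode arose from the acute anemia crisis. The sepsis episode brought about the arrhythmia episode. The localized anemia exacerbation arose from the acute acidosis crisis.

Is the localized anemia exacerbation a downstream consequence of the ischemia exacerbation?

The ischemia exacerbation leads to the arrhythmia episode, the mild tachycardia onset; the localized anemia exacerbation is not among them.

No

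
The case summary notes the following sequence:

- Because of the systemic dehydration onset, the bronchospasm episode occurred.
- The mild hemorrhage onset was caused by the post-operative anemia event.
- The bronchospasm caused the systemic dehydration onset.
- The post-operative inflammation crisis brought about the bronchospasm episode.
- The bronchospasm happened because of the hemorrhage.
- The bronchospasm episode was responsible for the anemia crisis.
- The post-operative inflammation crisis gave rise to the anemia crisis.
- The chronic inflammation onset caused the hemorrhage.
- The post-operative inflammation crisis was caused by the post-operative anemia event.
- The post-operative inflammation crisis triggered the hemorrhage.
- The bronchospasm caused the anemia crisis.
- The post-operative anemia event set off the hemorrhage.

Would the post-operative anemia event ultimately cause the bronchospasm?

There is a causal chain: the post-operative anemia event → the hemorrhage → the bronchospasm.

Yes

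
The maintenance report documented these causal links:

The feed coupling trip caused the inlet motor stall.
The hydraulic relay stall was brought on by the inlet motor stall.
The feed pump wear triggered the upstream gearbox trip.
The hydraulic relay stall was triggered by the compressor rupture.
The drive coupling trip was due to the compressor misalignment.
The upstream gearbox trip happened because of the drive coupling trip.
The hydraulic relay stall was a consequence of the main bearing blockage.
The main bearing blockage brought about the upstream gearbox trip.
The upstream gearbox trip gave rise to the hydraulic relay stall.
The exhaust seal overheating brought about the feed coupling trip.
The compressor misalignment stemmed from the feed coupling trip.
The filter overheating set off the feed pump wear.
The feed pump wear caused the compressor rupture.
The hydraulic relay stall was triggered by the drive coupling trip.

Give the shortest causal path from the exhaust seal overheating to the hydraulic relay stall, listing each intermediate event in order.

the exhaust seal overheating → the feed coupling trip → the inlet motor stall → the hydraulic relay stall

the exhaust seal overheating → the feed coupling trip
the feed coupling trip → the inlet motor stall
the inlet motor stall → the hydraulic relay stall
Length: 3 steps.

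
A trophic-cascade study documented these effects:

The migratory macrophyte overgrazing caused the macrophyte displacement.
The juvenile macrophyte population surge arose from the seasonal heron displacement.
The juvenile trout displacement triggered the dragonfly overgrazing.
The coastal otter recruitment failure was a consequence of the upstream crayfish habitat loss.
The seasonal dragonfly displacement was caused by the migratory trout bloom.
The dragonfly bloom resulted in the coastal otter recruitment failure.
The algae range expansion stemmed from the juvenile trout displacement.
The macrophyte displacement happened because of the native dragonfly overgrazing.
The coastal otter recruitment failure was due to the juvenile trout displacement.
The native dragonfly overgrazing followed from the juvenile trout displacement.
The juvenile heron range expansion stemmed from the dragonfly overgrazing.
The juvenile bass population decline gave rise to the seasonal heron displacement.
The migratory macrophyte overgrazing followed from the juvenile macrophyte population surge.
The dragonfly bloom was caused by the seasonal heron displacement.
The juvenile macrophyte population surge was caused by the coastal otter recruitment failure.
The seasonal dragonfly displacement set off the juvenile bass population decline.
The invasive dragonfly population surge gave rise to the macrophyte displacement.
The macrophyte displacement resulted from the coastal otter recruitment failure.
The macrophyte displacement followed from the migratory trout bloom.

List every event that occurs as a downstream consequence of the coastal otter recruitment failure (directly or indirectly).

the juvenile macrophyte population surge, the macrophyte displacement, the migratory macrophyte overgrazing

Direct effects: the juvenile macrophyte population surge, the macrophyte displacement.
2 steps out: the migratory macrophyte overgrazing.
Not reachable from it: the juvenile trout displacement, the algae range expansion, the native dragonfly overgrazing, the dragonfly overgrazing, the migratory trout bloom, the seasonal dragonfly displacement, the juvenile heron range expansion, the juvenile bass population decline, the upstream crayfish habitat loss, the seasonal heron displacement, the dragonfly bloom, the invasive dragonfly population surge.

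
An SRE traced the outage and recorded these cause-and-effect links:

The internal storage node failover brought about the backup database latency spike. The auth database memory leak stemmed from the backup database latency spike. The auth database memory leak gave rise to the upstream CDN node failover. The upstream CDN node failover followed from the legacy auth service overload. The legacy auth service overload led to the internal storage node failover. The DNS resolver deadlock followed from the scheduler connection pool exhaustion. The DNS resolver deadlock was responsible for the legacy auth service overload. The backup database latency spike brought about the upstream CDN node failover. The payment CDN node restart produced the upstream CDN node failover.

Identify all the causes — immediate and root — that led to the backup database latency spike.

Immediate cause of the backup database latency spike: the internal storage node failover.
Further upstream: the scheduler connection pool exhaustion, the DNS resolver deadlock, the legacy auth service overload.

the DNS resolver deadlock, the internal storage node failover, the legacy auth service overload, the scheduler connection pool exhaustion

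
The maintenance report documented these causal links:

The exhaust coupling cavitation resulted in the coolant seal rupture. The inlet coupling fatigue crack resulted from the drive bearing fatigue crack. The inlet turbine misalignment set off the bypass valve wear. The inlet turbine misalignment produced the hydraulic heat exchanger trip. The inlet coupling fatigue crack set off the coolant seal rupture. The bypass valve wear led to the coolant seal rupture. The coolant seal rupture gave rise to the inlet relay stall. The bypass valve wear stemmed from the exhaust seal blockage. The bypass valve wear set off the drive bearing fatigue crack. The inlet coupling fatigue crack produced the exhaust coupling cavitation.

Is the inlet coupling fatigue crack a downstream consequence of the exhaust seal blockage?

There is a causal chain: the exhaust seal blockage → the bypass valve wear → the drive bearing fatigue crack → the inlet coupling fatigue crack.

Yes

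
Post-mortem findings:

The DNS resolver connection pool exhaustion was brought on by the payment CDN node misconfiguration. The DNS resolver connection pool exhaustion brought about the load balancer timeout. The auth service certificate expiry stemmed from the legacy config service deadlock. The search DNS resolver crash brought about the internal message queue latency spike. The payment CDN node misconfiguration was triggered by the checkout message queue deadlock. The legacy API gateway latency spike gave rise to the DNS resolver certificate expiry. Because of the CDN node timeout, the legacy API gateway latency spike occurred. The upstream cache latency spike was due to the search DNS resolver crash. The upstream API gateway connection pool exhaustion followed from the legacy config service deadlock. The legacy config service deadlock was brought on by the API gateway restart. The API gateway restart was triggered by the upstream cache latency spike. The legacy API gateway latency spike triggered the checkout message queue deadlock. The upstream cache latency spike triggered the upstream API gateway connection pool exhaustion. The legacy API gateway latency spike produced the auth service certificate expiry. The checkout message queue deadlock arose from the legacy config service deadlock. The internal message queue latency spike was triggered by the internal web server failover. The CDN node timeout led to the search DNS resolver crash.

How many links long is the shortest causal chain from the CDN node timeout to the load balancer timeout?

Shortest chain: the CDN node timeout → the legacy API gateway latency spike → the checkout message queue deadlock → the payment CDN node misconfiguration → the DNS resolver connection pool exhaustion → the load balancer timeout.

5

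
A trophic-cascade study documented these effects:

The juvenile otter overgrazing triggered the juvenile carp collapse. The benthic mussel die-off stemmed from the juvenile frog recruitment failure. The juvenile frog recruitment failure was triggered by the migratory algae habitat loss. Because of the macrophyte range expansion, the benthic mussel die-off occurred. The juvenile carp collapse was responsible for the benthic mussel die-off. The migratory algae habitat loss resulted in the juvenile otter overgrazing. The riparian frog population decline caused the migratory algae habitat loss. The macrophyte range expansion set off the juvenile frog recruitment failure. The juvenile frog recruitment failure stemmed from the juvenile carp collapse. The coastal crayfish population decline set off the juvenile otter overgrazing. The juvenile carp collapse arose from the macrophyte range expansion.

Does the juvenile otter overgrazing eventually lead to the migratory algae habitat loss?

The juvenile otter overgrazing leads to the juvenile carp collapse, the juvenile frog recruitment failure, the benthic mussel die-off; the migratory algae habitat loss is not among them.

No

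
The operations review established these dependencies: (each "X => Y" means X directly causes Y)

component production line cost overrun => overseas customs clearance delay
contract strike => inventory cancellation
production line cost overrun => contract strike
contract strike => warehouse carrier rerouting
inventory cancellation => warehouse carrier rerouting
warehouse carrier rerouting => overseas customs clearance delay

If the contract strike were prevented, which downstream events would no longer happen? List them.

the inventory cancellation, the warehouse carrier rerouting

Downstream of the contract strike: the inventory cancellation, the warehouse carrier rerouting, the overseas customs clearance delay.
Of those, still caused via another path: the overseas customs clearance delay.
The remainder have no surviving cause.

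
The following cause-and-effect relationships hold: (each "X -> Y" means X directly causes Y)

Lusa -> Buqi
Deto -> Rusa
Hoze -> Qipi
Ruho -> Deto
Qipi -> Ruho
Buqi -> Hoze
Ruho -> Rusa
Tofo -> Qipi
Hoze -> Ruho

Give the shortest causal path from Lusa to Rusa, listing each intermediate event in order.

Lusa → Buqi → Hoze → Ruho → Rusa

Lusa → Buqi
Buqi → Hoze
Hoze → Ruho
Ruho → Rusa
Length: 4 steps.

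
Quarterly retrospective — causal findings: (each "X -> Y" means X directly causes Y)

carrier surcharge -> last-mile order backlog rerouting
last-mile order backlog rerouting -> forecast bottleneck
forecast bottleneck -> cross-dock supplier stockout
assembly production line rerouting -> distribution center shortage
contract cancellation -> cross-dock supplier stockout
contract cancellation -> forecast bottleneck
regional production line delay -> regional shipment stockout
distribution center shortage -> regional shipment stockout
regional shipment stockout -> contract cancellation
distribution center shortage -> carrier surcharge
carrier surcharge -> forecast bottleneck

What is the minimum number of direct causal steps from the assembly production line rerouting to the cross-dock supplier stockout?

Shortest chain: the assembly production line rerouting → the distribution center shortage → the carrier surcharge → the forecast bottleneck → the cross-dock supplier stockout.

4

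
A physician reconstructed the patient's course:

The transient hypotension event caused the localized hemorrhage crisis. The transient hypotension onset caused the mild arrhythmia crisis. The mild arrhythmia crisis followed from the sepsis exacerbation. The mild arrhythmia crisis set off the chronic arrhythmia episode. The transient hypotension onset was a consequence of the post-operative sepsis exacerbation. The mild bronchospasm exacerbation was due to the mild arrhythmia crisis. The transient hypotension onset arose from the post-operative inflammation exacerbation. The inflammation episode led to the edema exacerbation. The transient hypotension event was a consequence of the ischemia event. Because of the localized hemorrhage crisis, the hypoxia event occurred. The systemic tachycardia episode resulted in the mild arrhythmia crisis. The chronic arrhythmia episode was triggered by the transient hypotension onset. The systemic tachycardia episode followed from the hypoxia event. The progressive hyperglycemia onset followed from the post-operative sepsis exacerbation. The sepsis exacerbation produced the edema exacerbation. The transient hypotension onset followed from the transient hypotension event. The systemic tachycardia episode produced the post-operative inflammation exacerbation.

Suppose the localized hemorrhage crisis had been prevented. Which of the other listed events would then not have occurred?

the hypoxia event, the post-operative inflammation exacerbation, the systemic tachycardia episode

Downstream of the localized hemorrhage crisis: the hypoxia event, the systemic tachycardia episode, the post-operative inflammation exacerbation, the transient hypotension onset, the mild arrhythmia crisis, the chronic arrhythmia episode, the mild bronchospasm exacerbation.
Of those, still caused via another path: the transient hypotension onset, the mild arrhythmia crisis, the chronic arrhythmia episode, the mild bronchospasm exacerbation.
The remainder have no surviving cause.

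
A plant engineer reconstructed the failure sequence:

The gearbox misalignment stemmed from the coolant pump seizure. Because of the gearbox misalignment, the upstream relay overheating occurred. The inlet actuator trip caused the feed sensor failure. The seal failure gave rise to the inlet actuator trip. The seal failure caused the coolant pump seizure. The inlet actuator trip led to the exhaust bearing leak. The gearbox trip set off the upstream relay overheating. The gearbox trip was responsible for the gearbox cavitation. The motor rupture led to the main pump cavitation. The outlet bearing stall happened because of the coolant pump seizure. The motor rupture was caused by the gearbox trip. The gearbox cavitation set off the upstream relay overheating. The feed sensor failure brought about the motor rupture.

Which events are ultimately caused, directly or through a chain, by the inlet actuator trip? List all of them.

Direct effects: the exhaust bearing leak, the feed sensor failure.
2 steps out: the motor rupture.
3 steps out: the main pump cavitation.
Not reachable from it: the seal failure, the coolant pump seizure, the gearbox misalignment, the gearbox trip, the outlet bearing stall, the gearbox cavitation, the upstream relay overheating.

the exhaust bearing leak, the feed sensor failure, the main pump cavitation, the motor rupture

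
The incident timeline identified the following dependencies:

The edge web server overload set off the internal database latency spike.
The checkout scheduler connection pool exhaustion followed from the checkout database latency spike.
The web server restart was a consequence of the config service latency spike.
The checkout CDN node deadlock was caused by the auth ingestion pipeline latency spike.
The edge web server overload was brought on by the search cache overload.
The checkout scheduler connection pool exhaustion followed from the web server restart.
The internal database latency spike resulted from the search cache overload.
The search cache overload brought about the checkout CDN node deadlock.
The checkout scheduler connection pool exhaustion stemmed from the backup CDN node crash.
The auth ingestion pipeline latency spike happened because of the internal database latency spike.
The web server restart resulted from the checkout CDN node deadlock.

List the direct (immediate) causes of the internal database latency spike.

the edge web server overload, the search cache overload → the internal database latency spike with nothing further upstream stated.

the edge web server overload, the search cache overload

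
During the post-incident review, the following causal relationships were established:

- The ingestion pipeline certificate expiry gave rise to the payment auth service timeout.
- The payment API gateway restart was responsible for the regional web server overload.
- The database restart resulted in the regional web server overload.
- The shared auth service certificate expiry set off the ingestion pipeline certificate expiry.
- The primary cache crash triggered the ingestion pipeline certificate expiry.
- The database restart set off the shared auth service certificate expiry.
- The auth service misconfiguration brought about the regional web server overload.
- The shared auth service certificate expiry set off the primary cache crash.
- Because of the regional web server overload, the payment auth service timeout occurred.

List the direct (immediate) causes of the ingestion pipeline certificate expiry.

Upstream contributors include the database restart, but only the primary cache crash, the shared auth service certificate expiry feed directly into the ingestion pipeline certificate expiry.

the primary cache crash, the shared auth service certificate expiry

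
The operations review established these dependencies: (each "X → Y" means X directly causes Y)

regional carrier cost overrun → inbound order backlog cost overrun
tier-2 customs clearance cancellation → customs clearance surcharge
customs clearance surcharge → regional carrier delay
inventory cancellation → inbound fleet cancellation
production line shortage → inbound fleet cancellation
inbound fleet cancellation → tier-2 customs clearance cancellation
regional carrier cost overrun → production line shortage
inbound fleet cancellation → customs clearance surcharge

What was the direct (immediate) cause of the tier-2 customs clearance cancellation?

Upstream contributors include the regional carrier cost overrun, the production line shortage, the inventory cancellation, but only the inbound fleet cancellation feeds directly into the tier-2 customs clearance cancellation.

the inbound fleet cancellation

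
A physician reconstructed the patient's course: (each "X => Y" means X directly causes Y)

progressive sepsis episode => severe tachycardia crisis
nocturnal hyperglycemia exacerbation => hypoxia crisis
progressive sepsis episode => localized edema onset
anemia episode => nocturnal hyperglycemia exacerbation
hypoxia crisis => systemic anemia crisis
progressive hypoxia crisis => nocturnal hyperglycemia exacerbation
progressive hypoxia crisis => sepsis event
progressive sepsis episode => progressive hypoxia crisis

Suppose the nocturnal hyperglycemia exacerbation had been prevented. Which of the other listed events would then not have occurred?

the hypoxia crisis, the systemic anemia crisis

Downstream of the nocturnal hyperglycemia exacerbation: the hypoxia crisis, the systemic anemia crisis.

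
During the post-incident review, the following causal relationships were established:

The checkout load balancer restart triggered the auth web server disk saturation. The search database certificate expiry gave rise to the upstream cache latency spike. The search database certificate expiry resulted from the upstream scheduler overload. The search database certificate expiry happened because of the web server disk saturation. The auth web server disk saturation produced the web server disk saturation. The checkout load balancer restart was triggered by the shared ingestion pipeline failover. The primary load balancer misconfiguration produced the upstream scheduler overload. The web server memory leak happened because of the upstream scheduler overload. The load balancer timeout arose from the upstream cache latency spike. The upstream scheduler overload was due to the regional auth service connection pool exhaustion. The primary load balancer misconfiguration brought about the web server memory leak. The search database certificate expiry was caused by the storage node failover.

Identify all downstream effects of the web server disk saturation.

the load balancer timeout, the search database certificate expiry, the upstream cache latency spike

Direct effects: the search database certificate expiry.
2 steps out: the upstream cache latency spike.
3 steps out: the load balancer timeout.
Not reachable from it: the primary load balancer misconfiguration, the storage node failover, the shared ingestion pipeline failover, the checkout load balancer restart, the regional auth service connection pool exhaustion, the auth web server disk saturation, the upstream scheduler overload, the web server memory leak.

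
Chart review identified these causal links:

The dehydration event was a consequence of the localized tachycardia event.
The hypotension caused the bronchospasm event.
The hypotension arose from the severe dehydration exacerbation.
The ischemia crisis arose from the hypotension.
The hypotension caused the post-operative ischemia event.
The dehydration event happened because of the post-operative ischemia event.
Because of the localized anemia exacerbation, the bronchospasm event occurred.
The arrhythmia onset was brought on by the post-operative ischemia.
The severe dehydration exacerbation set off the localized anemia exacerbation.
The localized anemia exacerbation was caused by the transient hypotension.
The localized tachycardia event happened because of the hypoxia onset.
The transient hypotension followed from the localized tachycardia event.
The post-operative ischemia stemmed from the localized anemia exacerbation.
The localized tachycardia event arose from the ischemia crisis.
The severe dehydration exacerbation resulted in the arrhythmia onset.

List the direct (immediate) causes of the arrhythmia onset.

the post-operative ischemia, the severe dehydration exacerbation

Upstream contributors include the hypotension, the ischemia crisis, the localized tachycardia event, the transient hypotension, the localized anemia exacerbation, the hypoxia onset, but only the post-operative ischemia, the severe dehydration exacerbation feed directly into the arrhythmia onset.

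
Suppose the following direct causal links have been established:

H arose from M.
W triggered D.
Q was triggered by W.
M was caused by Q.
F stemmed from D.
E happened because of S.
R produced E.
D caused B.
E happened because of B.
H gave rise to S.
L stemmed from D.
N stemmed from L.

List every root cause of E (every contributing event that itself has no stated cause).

R, W

Tracing upstream from E: E ← B ← D ← W.
A separate upstream branch: E ← R.
Each of those chain origins has no stated cause.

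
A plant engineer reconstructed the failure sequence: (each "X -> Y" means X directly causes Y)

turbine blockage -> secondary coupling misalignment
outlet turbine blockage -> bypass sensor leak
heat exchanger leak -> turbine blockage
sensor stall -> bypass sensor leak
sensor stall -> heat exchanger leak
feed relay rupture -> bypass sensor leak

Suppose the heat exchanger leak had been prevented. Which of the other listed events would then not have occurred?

Downstream of the heat exchanger leak: the turbine blockage, the secondary coupling misalignment.

the secondary coupling misalignment, the turbine blockage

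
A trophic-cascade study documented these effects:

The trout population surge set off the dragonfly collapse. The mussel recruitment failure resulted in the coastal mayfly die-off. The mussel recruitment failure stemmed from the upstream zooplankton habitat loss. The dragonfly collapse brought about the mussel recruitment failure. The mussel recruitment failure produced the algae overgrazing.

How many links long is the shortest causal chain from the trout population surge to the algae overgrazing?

Shortest chain: the trout population surge → the dragonfly collapse → the mussel recruitment failure → the algae overgrazing.

3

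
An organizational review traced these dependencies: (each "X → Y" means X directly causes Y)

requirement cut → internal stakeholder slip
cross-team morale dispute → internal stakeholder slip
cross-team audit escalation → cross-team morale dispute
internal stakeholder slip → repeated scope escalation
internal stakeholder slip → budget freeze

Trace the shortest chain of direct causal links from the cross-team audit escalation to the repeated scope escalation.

the cross-team audit escalation → the cross-team morale dispute
the cross-team morale dispute → the internal stakeholder slip
the internal stakeholder slip → the repeated scope escalation
Length: 3 steps.

the cross-team audit escalation → the cross-team morale dispute → the internal stakeholder slip → the repeated scope escalation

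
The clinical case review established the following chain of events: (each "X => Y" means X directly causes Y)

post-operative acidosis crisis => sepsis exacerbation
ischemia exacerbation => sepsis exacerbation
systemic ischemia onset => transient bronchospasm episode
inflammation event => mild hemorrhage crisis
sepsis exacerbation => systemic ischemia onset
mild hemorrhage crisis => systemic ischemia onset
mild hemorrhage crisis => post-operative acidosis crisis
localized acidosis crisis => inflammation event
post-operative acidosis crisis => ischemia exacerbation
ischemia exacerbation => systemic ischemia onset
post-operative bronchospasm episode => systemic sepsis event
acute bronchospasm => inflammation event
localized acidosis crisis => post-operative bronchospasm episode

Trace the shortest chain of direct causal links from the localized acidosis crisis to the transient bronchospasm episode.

the localized acidosis crisis → the inflammation event → the mild hemorrhage crisis → the systemic ischemia onset → the transient bronchospasm episode

the localized acidosis crisis → the inflammation event
the inflammation event → the mild hemorrhage crisis
the mild hemorrhage crisis → the systemic ischemia onset
the systemic ischemia onset → the transient bronchospasm episode
Length: 4 steps.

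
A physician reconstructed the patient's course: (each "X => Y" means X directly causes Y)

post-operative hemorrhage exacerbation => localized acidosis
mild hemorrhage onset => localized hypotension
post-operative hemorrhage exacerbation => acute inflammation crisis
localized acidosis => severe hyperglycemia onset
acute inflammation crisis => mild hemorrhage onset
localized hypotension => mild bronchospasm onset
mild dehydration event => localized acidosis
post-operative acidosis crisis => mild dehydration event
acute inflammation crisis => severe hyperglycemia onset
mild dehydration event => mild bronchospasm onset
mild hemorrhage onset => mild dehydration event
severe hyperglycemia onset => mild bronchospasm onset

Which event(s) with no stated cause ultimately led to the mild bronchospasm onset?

Tracing upstream from the mild bronchospasm onset: the mild bronchospasm onset ← the mild dehydration event ← the post-operative acidosis crisis.
A separate upstream branch: the mild bronchospasm onset ← the severe hyperglycemia onset ← the acute inflammation crisis ← the post-operative hemorrhage exacerbation.
Each of those chain origins has no stated cause.

the post-operative acidosis crisis, the post-operative hemorrhage exacerbation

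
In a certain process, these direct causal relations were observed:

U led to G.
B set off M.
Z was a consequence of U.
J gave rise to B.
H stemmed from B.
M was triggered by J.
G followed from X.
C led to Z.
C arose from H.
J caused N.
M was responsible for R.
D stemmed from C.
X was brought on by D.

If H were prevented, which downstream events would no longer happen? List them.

Downstream of H: C, D, X, G, Z.
Of those, still caused via another path: G, Z.
The remainder have no surviving cause.

C, D, X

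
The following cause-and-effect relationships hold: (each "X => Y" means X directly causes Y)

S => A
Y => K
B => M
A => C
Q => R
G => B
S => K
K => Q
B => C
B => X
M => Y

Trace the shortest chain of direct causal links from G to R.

G → B → M → Y → K → Q → R

G → B
B → M
M → Y
Y → K
K → Q
Q → R
Length: 6 steps.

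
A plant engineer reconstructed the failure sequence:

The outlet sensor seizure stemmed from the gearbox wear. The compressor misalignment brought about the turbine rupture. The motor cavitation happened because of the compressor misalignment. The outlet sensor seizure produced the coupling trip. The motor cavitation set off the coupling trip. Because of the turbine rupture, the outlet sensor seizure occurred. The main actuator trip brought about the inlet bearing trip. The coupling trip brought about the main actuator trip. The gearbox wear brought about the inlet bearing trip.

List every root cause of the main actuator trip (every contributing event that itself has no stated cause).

the compressor misalignment, the gearbox wear

Tracing upstream from the main actuator trip: the main actuator trip ← the coupling trip ← the motor cavitation ← the compressor misalignment.
A separate upstream branch: the main actuator trip ← the coupling trip ← the outlet sensor seizure ← the gearbox wear.
Each of those chain origins has no stated cause.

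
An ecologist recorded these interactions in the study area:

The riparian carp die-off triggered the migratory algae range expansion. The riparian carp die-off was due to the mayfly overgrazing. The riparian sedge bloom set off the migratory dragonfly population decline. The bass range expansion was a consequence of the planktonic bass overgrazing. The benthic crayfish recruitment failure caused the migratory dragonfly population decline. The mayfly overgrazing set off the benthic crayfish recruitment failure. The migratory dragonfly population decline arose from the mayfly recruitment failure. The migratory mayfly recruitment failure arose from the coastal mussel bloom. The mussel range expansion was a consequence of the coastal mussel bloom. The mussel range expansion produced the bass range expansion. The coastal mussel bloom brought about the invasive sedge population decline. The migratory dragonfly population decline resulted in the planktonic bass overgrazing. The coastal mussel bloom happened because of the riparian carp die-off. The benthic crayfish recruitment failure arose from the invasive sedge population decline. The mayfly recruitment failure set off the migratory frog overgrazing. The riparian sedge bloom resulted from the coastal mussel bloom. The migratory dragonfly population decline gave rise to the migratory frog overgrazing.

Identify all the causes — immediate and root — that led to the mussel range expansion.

the coastal mussel bloom, the mayfly overgrazing, the riparian carp die-off

Immediate cause of the mussel range expansion: the coastal mussel bloom.
Further upstream: the mayfly overgrazing, the riparian carp die-off.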